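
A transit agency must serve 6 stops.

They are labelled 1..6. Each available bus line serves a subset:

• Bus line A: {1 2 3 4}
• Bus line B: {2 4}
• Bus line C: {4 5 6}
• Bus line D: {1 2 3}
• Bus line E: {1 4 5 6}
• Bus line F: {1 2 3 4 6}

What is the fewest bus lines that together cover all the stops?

C and F together: C ∪ F = {1, 2, 3, 4, 5, 6} — every stop is covered.
No single bus line has all 6 stops (the largest, F, has 5), so 2 is optimal.

2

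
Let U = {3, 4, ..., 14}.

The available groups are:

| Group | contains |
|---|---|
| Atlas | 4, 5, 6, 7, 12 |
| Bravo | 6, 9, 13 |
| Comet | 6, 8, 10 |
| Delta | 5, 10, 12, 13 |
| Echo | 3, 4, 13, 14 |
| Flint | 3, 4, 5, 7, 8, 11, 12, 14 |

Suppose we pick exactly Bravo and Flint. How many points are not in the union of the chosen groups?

1

Union of Bravo, Flint = {3, 4, 5, 6, 7, 8, 9, 11, 12, 13, 14}.
Not covered: 10 — 1 point.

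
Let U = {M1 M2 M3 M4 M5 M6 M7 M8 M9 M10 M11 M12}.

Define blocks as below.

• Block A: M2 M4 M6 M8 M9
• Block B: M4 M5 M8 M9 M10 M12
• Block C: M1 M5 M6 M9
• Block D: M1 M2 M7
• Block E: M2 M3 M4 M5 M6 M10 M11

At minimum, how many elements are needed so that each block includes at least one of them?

2

Take H = {M2, M9}. Each listed block contains at least one of these, so H is a hitting set of size 2.
The blocks B, D are pairwise disjoint, so any hitting set needs a separate element for each — at least 2. Hence 2 is optimal.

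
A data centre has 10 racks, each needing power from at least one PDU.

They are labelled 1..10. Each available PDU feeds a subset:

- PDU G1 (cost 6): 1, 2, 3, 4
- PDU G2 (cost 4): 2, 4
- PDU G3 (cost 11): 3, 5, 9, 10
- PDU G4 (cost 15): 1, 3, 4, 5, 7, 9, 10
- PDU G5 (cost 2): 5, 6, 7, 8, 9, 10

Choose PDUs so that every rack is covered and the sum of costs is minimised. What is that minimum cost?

G1, G5 together cover every rack (G1 ∪ G5 = {1, 2, 3, 4, 5, 6, 7, 8, 9, 10}); total cost 6 + 2 = 8.
No covering selection has total cost below 8.

8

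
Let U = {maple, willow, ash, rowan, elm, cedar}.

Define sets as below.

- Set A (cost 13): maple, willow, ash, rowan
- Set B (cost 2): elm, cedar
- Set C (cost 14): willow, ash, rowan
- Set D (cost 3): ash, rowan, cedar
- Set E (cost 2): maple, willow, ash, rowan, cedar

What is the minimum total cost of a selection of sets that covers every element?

B, E together cover every element (B ∪ E = {maple, willow, ash, rowan, elm, cedar}); total cost 2 + 2 = 4.
No covering selection has total cost below 4.

4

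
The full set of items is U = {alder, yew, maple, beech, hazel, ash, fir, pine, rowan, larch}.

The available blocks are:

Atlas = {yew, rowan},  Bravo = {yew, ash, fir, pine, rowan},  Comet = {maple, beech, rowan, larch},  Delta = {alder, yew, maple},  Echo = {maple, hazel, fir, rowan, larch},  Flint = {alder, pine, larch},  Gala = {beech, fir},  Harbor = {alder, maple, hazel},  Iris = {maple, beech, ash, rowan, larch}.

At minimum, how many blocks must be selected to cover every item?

3

Bravo, Harbor, and Iris cover everything between them: the union {alder, yew, maple, beech, hazel, ash, fir, pine, rowan, larch} is all of U.
No 2 of the 9 blocks cover everything (all 36 combinations miss at least one item), so 3 is optimal.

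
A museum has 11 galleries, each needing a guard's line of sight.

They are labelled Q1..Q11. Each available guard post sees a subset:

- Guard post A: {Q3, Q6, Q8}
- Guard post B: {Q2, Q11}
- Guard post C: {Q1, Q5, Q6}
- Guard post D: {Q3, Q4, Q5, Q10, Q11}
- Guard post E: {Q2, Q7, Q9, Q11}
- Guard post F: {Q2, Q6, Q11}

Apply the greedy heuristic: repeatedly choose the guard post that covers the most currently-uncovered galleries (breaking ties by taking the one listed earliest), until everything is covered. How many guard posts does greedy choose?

4

Greedy: pick D (covers 5 new) → pick E (covers 3 new) → pick A (covers 2 new) → pick C (covers 1 new). Total picks: 4.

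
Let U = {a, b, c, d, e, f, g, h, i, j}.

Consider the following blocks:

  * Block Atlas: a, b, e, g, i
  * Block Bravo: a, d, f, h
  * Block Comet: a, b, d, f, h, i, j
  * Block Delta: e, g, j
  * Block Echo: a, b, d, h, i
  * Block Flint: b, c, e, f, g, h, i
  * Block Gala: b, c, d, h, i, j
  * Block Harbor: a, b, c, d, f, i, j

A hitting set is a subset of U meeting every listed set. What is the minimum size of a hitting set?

2

The 2 points {d, g} hit every block.
The blocks Bravo, Delta are pairwise disjoint, so any hitting set needs a separate point for each — at least 2. Hence 2 is optimal.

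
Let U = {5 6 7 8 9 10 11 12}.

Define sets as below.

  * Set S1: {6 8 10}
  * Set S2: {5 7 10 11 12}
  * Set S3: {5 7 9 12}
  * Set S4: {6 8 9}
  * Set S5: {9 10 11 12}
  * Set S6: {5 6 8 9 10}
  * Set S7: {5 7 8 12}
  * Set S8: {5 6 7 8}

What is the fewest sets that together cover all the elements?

2

Take {S2, S6}. Their union is {5, 6, 7, 8, 9, 10, 11, 12}, which is all 8 elements.
No single set has all 8 elements (the largest, S2, has 5), so 2 is optimal.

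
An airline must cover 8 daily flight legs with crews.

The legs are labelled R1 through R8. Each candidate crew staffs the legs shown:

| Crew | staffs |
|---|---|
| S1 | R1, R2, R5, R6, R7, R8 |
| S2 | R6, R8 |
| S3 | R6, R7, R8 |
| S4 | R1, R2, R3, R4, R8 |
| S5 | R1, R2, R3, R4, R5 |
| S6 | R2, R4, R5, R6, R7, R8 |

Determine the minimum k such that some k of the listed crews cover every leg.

2

Take {S4, S6}. Their union is {R1, R2, R3, R4, R5, R6, R7, R8}, which is all 8 legs.
No single crew has all 8 legs (the largest, S1, has 6), so 2 is optimal.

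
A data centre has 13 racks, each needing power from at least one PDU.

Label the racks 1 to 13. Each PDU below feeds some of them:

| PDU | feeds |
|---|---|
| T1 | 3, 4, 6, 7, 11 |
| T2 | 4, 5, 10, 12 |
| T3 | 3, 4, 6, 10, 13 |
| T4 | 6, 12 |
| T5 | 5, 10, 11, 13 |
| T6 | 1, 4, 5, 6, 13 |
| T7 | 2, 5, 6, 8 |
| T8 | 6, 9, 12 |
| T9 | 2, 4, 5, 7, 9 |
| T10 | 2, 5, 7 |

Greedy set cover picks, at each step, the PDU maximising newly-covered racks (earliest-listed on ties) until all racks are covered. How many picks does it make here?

5

Greedy: pick T1 (covers 5 new) → pick T2 (covers 3 new) → pick T6 (covers 2 new) → pick T7 (covers 2 new) → pick T8 (covers 1 new). Total picks: 5.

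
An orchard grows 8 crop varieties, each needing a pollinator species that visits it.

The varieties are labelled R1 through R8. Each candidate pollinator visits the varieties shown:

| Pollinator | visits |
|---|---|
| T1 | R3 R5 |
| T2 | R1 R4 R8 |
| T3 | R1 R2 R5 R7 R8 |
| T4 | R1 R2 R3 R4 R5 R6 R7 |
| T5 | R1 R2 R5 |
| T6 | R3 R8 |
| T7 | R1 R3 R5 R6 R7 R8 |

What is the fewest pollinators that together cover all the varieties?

Take {T2, T4}. Their union is {R1, R2, R3, R4, R5, R6, R7, R8}, which is all 8 varieties.
No single pollinator has all 8 varieties (the largest, T4, has 7), so 2 is optimal.

2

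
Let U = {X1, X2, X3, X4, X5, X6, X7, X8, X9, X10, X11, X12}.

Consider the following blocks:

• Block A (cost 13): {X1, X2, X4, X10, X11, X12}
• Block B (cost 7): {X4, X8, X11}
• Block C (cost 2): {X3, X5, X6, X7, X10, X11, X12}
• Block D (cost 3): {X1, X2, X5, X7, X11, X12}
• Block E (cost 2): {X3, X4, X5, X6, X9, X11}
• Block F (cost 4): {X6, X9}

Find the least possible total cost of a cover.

B, C, D, E together cover every item (B ∪ C ∪ D ∪ E = {X1, X2, X3, X4, X5, X6, X7, X8, X9, X10, X11, X12}); total cost 7 + 2 + 3 + 2 = 14.
No covering selection has total cost below 14.

14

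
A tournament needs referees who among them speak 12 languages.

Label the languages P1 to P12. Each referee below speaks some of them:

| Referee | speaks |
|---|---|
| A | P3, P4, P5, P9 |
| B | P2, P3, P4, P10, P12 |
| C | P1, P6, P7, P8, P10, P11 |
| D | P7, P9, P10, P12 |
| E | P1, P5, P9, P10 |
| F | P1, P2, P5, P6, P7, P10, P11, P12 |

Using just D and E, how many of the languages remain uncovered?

Union of D, E = {P1, P5, P7, P9, P10, P12}.
Not covered: P2, P3, P4, P6, P8, P11 — 6 languages.

6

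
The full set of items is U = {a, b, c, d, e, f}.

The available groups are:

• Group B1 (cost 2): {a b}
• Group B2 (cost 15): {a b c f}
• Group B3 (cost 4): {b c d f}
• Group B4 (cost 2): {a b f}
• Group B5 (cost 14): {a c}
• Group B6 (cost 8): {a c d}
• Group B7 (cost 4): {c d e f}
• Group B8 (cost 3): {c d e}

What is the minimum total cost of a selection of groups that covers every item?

B4, B8 together cover every item (B4 ∪ B8 = {a, b, c, d, e, f}); total cost 2 + 3 = 5.
No covering selection has total cost below 5.

5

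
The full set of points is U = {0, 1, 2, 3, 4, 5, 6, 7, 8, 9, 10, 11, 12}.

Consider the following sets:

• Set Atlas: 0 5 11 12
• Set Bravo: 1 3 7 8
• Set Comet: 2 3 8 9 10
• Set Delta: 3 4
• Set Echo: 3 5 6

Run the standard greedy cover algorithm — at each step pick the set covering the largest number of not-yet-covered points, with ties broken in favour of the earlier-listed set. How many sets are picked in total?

Greedy: pick Comet (covers 5 new) → pick Atlas (covers 4 new) → pick Bravo (covers 2 new) → pick Delta (covers 1 new) → pick Echo (covers 1 new). Total picks: 5.

5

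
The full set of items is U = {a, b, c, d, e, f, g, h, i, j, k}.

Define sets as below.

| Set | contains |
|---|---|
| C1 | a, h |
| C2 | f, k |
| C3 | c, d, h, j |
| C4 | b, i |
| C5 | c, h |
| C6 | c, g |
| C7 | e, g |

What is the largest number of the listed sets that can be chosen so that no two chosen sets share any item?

4

C1, C2, C4, C7 are pairwise disjoint (C1={a,h}; C2={f,k}; C4={b,i}; C7={e,g}).
Every remaining set overlaps one of these, and no 5 of the listed sets are pairwise disjoint, so 4 is the maximum.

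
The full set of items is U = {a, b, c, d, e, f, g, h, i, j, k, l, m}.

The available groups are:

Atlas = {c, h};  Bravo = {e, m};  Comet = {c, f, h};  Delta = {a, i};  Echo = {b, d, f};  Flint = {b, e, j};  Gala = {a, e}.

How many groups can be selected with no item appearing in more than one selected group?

Atlas, Bravo, Delta, Echo are pairwise disjoint (Atlas={c,h}; Bravo={e,m}; Delta={a,i}; Echo={b,d,f}).
Every remaining group overlaps one of these, and no 5 of the listed groups are pairwise disjoint, so 4 is the maximum.

4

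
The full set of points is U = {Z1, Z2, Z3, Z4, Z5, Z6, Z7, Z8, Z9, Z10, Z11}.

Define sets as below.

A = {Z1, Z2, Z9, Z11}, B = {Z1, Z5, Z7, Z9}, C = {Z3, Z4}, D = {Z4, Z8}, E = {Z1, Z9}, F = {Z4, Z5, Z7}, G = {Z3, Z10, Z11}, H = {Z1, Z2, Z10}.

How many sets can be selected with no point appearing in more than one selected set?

E, F, G are pairwise disjoint (E={Z1,Z9}; F={Z4,Z5,Z7}; G={Z3,Z10,Z11}).
Every remaining set overlaps one of these, and no 4 of the listed sets are pairwise disjoint, so 3 is the maximum.

3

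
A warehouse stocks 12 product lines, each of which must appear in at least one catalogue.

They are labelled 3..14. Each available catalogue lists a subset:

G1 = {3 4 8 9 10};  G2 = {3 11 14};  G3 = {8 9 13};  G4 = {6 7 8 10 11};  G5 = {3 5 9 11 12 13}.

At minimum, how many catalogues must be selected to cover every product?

G1 and G2 and G4 and G5 together: G1 ∪ G2 ∪ G4 ∪ G5 = {3, 4, 5, 6, 7, 8, 9, 10, 11, 12, 13, 14} — every product is covered.
Only G2 contains 14, so G2 is forced; the remaining 9 products need at least 3 more catalogues (each remaining catalogue adds at most 4) — so at least 4 catalogues are needed, and 4 is optimal.

4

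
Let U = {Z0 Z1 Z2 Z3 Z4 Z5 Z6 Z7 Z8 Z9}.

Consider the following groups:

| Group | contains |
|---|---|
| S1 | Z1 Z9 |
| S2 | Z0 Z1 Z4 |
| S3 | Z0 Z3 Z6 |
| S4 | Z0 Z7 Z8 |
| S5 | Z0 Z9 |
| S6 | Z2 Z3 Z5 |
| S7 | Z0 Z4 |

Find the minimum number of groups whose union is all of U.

S2 and S3 and S4 and S5 and S6 together: S2 ∪ S3 ∪ S4 ∪ S5 ∪ S6 = {Z0, Z1, Z2, Z3, Z4, Z5, Z6, Z7, Z8, Z9} — every point is covered.
Only S3 contains Z6, so S3 is forced; the remaining 7 points need at least 4 more groups (each remaining group adds at most 2) — so at least 5 groups are needed, and 5 is optimal.

5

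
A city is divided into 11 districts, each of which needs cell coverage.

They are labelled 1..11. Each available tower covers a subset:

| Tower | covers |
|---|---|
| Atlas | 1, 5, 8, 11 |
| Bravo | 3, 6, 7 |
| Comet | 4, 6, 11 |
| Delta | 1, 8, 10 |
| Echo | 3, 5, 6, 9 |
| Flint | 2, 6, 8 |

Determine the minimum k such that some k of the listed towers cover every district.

Bravo and Comet and Delta and Echo and Flint together: Bravo ∪ Comet ∪ Delta ∪ Echo ∪ Flint = {1, 2, 3, 4, 5, 6, 7, 8, 9, 10, 11} — every district is covered.
No 4 of the 6 towers cover everything (all 15 combinations miss at least one district), so 5 is optimal.

5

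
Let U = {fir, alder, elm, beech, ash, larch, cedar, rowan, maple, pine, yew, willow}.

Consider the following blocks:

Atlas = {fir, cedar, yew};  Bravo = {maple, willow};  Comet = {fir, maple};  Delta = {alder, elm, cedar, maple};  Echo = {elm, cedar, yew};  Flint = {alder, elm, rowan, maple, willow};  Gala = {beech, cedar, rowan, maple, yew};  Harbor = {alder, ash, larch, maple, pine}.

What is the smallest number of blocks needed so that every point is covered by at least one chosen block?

4

Take {Comet, Flint, Gala, Harbor}. Their union is {fir, alder, elm, beech, ash, larch, cedar, rowan, maple, pine, yew, willow}, which is all 12 points.
No 3 of the 8 blocks cover everything (all 56 combinations miss at least one point), so 4 is optimal.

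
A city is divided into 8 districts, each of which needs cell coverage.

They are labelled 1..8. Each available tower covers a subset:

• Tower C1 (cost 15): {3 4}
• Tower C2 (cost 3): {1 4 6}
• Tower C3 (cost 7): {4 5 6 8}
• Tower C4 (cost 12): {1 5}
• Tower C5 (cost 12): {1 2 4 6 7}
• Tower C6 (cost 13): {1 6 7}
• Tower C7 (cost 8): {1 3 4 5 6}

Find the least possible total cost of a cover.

27

C3, C5, C7 together cover every district (C3 ∪ C5 ∪ C7 = {1, 2, 3, 4, 5, 6, 7, 8}); total cost 7 + 12 + 8 = 27.
The greedy pick C2, C3, C5, C7 costs 30; no covering selection beats 27.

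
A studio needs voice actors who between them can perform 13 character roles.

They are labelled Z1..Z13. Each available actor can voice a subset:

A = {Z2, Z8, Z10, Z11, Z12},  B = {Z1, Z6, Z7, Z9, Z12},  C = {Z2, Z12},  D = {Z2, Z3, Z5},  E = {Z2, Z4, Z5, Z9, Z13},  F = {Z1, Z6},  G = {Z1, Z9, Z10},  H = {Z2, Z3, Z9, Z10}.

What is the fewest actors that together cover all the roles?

4

A and B and E and H together: A ∪ B ∪ E ∪ H = {Z1, Z2, Z3, Z4, Z5, Z6, Z7, Z8, Z9, Z10, Z11, Z12, Z13} — every role is covered.
No 3 of the 8 actors cover everything (all 56 combinations miss at least one role), so 4 is optimal.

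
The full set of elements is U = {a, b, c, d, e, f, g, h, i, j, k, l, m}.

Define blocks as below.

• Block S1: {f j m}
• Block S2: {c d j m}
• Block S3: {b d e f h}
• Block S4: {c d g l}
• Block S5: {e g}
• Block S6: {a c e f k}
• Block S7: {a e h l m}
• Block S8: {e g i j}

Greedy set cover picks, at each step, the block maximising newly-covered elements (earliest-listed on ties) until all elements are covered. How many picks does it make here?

5

Greedy: pick S3 (covers 5 new) → pick S2 (covers 3 new) → pick S4 (covers 2 new) → pick S6 (covers 2 new) → pick S8 (covers 1 new). Total picks: 5.
(The true minimum cover uses only 4 blocks, so greedy is not optimal here.)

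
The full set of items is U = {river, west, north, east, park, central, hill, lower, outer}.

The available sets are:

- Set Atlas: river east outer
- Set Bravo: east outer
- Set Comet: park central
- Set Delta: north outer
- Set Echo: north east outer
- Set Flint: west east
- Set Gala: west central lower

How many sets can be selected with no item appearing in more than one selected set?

3

Comet, Delta, Flint are pairwise disjoint (Comet={park,central}; Delta={north,outer}; Flint={west,east}).
Every remaining set overlaps one of these, and no 4 of the listed sets are pairwise disjoint, so 3 is the maximum.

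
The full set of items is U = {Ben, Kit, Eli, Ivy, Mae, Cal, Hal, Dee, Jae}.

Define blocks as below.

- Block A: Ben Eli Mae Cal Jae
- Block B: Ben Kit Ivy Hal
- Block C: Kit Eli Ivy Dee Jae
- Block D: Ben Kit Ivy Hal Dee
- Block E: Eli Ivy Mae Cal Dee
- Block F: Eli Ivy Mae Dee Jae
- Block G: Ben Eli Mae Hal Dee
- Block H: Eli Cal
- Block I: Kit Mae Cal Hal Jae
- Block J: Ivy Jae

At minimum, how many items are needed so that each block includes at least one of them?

3

The 3 items {Ivy, Mae, Cal} hit every block.
No choice of 2 items meets every block, so 3 is the minimum.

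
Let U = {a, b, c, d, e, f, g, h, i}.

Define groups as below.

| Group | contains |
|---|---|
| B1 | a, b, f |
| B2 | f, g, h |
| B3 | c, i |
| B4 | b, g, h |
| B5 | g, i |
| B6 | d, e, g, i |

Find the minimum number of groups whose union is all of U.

B1, B3, B4, and B6 cover everything between them: the union {a, b, c, d, e, f, g, h, i} is all of U.
Only B3 contains c, so B3 is forced; the remaining 7 items need at least 3 more groups (each remaining group adds at most 3) — so at least 4 groups are needed, and 4 is optimal.

4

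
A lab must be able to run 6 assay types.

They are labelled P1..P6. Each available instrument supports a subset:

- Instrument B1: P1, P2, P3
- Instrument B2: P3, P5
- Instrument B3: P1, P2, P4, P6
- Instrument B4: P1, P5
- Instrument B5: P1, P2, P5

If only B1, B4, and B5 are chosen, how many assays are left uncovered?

Union of B1, B4, B5 = {P1, P2, P3, P5}.
Not covered: P4, P6 — 2 assays.

2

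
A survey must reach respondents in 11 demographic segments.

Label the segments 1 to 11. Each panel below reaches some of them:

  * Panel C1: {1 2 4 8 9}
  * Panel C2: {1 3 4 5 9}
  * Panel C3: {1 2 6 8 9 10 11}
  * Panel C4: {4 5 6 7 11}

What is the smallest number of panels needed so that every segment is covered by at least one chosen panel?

C2 and C3 and C4 together: C2 ∪ C3 ∪ C4 = {1, 2, 3, 4, 5, 6, 7, 8, 9, 10, 11} — every segment is covered.
Only C2 contains 3, so C2 is forced; the remaining 6 segments need at least 2 more panels (each remaining panel adds at most 5) — so at least 3 panels are needed, and 3 is optimal.

3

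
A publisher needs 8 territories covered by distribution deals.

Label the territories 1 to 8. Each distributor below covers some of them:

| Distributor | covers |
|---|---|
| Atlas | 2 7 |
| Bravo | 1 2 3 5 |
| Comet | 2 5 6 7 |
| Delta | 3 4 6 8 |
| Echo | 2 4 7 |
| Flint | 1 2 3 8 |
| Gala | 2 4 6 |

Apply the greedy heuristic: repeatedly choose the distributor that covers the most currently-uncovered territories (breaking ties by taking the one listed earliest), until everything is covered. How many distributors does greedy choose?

Greedy: pick Bravo (covers 4 new) → pick Delta (covers 3 new) → pick Atlas (covers 1 new). Total picks: 3.

3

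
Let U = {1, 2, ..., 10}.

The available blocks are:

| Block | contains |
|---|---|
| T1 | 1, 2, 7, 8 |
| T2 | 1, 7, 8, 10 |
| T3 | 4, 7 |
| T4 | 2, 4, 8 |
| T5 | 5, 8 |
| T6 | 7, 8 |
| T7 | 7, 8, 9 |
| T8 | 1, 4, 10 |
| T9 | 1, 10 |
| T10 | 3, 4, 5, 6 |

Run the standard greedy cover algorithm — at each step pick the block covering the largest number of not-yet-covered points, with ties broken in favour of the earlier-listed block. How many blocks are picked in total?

Greedy: pick T1 (covers 4 new) → pick T10 (covers 4 new) → pick T2 (covers 1 new) → pick T7 (covers 1 new). Total picks: 4.

4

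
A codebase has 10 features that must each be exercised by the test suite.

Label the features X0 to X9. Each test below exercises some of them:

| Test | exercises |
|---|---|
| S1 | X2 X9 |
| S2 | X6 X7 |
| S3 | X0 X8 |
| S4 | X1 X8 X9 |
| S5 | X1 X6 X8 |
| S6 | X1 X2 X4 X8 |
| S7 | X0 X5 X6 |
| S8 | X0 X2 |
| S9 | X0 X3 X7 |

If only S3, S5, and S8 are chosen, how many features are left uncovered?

5

Union of S3, S5, S8 = {X0, X1, X2, X6, X8}.
Not covered: X3, X4, X5, X7, X9 — 5 features.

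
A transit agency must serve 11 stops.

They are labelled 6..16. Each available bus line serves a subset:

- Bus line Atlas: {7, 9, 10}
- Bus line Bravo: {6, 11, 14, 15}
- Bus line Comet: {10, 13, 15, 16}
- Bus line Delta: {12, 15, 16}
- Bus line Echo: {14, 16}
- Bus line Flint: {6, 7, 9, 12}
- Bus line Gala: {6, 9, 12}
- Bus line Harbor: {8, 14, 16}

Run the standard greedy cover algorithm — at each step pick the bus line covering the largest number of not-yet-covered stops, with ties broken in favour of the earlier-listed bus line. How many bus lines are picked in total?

5

Greedy: pick Bravo (covers 4 new) → pick Atlas (covers 3 new) → pick Comet (covers 2 new) → pick Delta (covers 1 new) → pick Harbor (covers 1 new). Total picks: 5.
(The true minimum cover uses only 4 bus lines, so greedy is not optimal here.)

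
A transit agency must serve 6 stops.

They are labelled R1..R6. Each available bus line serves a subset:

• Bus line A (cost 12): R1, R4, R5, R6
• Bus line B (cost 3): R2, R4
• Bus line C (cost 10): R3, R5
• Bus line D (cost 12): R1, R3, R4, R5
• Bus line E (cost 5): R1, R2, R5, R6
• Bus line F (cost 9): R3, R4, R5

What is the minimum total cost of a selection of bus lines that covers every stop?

14

E, F together cover every stop (E ∪ F = {R1, R2, R3, R4, R5, R6}); total cost 5 + 9 = 14.
The greedy pick E, B, F costs 17; no covering selection beats 14.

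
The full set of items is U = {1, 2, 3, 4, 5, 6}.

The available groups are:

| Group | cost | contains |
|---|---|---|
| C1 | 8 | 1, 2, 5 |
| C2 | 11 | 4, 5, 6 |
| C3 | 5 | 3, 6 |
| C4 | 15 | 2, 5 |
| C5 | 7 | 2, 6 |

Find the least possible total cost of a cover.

C1, C2, C3 together cover every item (C1 ∪ C2 ∪ C3 = {1, 2, 3, 4, 5, 6}); total cost 8 + 11 + 5 = 24.
No covering selection has total cost below 24.

24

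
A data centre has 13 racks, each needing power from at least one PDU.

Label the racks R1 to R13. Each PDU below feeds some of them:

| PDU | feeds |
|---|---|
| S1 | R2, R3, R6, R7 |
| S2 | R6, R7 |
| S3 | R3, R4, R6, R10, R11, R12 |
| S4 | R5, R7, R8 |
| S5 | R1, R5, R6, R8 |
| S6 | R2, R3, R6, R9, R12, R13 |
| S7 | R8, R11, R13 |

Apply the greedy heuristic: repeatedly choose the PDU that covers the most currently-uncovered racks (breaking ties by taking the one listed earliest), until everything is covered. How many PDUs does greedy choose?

Greedy: pick S3 (covers 6 new) → pick S4 (covers 3 new) → pick S6 (covers 3 new) → pick S5 (covers 1 new). Total picks: 4.

4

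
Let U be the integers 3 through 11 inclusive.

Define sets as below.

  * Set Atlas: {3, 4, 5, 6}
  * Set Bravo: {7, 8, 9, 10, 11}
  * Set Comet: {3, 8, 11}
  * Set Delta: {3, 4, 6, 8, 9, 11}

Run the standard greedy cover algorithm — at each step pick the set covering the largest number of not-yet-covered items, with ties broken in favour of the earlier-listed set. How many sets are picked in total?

Greedy: pick Delta (covers 6 new) → pick Bravo (covers 2 new) → pick Atlas (covers 1 new). Total picks: 3.
(The true minimum cover uses only 2 sets, so greedy is not optimal here.)

3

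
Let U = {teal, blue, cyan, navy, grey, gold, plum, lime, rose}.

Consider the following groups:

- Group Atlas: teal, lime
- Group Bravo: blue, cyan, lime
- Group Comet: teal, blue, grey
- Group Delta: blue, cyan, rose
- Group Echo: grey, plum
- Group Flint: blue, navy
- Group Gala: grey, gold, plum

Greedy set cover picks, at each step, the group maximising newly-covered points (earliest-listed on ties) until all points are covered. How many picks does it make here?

Greedy: pick Bravo (covers 3 new) → pick Gala (covers 3 new) → pick Atlas (covers 1 new) → pick Delta (covers 1 new) → pick Flint (covers 1 new). Total picks: 5.
(The true minimum cover uses only 4 groups, so greedy is not optimal here.)

5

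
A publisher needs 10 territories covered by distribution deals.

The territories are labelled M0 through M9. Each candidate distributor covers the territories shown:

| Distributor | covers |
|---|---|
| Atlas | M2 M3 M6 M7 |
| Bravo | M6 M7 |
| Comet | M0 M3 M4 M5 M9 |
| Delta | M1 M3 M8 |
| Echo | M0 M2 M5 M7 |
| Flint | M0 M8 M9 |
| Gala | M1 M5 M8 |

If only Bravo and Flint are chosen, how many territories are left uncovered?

Union of Bravo, Flint = {M0, M6, M7, M8, M9}.
Not covered: M1, M2, M3, M4, M5 — 5 territories.

5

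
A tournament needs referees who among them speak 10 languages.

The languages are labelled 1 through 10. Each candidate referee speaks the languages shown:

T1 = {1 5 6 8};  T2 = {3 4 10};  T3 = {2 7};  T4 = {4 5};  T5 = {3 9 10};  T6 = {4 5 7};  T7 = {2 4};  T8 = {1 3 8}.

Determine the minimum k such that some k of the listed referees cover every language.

T1 and T2 and T3 and T5 together: T1 ∪ T2 ∪ T3 ∪ T5 = {1, 2, 3, 4, 5, 6, 7, 8, 9, 10} — every language is covered.
No 3 of the 8 referees cover everything (all 56 combinations miss at least one language), so 4 is optimal.

4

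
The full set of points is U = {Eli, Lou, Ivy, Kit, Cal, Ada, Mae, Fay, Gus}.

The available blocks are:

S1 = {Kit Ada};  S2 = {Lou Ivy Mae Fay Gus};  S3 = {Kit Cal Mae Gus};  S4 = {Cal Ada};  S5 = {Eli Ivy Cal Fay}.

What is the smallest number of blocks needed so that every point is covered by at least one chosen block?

3

Take {S1, S2, S5}. Their union is {Eli, Lou, Ivy, Kit, Cal, Ada, Mae, Fay, Gus}, which is all 9 points.
Only S5 contains Eli, so S5 is forced; the remaining 5 points need at least 2 more blocks (each remaining block adds at most 3) — so at least 3 blocks are needed, and 3 is optimal.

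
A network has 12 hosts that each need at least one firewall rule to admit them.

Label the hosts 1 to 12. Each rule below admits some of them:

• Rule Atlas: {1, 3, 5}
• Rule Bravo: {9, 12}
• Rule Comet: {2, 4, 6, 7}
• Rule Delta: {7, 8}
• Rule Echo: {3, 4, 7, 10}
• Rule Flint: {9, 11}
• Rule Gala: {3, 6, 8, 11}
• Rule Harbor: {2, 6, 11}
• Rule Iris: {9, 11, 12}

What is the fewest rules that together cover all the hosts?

Atlas and Comet and Delta and Echo and Iris together: Atlas ∪ Comet ∪ Delta ∪ Echo ∪ Iris = {1, 2, 3, 4, 5, 6, 7, 8, 9, 10, 11, 12} — every host is covered.
No 4 of the 9 rules cover everything (all 126 combinations miss at least one host), so 5 is optimal.

5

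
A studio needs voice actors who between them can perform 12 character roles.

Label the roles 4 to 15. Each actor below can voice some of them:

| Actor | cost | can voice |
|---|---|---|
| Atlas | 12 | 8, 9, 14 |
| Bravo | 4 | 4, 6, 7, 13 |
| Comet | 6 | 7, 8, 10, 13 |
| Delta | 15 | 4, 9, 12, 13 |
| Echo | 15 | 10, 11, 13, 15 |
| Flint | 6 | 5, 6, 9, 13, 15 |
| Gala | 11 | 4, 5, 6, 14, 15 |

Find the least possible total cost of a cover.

Comet, Delta, Echo, Gala together cover every role (Comet ∪ Delta ∪ Echo ∪ Gala = {4, 5, 6, 7, 8, 9, 10, 11, 12, 13, 14, 15}); total cost 6 + 15 + 15 + 11 = 47.
The greedy pick Bravo, Flint, Comet, Gala, Delta, Echo costs 57; no covering selection beats 47.

47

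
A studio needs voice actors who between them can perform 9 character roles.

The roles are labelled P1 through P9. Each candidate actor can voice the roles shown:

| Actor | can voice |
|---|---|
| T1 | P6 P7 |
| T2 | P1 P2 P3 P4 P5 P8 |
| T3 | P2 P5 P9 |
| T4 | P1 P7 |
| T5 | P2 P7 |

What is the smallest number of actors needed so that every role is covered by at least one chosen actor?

3

Take {T1, T2, T3}. Their union is {P1, P2, P3, P4, P5, P6, P7, P8, P9}, which is all 9 roles.
Only T2 contains P3, so T2 is forced; the remaining 3 roles need at least 2 more actors (each remaining actor adds at most 2) — so at least 3 actors are needed, and 3 is optimal.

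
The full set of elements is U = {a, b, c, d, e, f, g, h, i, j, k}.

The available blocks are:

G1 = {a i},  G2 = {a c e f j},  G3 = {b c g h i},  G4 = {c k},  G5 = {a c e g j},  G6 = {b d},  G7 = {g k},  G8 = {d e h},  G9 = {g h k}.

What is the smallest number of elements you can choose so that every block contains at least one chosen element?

4

T = {a, c, d, k} meets every block (each contains at least one member of T), and |T| = 4.
No choice of 3 elements meets every block, so 4 is the minimum.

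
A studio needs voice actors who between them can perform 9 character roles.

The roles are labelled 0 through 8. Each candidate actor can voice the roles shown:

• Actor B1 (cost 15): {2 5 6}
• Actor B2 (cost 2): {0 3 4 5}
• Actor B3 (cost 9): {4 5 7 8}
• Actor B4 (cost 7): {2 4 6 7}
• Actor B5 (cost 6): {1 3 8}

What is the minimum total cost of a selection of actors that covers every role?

15

B2, B4, B5 together cover every role (B2 ∪ B4 ∪ B5 = {0, 1, 2, 3, 4, 5, 6, 7, 8}); total cost 2 + 7 + 6 = 15.
No covering selection has total cost below 15.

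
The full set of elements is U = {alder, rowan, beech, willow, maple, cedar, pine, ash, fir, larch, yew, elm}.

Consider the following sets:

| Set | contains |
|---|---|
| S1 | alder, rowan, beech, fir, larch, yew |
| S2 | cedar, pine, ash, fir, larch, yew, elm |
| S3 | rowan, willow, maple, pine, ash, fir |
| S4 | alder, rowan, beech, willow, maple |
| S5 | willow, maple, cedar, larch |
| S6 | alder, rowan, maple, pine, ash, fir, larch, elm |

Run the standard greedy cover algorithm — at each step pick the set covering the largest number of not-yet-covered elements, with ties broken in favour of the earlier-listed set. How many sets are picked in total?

3

Greedy: pick S6 (covers 8 new) → pick S1 (covers 2 new) → pick S5 (covers 2 new). Total picks: 3.
(The true minimum cover uses only 2 sets, so greedy is not optimal here.)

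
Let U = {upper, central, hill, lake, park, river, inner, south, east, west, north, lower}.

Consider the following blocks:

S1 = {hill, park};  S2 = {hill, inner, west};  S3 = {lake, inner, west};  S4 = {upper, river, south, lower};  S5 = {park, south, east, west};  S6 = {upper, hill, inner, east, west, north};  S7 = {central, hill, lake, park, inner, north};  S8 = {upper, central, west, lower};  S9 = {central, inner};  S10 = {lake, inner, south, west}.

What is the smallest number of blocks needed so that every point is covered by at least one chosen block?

S4 and S5 and S7 together: S4 ∪ S5 ∪ S7 = {upper, central, hill, lake, park, river, inner, south, east, west, north, lower} — every point is covered.
Only S4 contains river, so S4 is forced; the remaining 8 points need at least 2 more blocks (each remaining block adds at most 6) — so at least 3 blocks are needed, and 3 is optimal.

3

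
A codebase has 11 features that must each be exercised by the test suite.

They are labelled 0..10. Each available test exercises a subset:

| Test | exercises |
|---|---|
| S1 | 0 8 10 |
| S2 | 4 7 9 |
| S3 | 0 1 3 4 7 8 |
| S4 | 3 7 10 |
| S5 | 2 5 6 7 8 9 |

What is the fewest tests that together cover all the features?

S1 and S3 and S5 together: S1 ∪ S3 ∪ S5 = {0, 1, 2, 3, 4, 5, 6, 7, 8, 9, 10} — every feature is covered.
Only S3 contains 1, so S3 is forced; the remaining 5 features need at least 2 more tests (each remaining test adds at most 4) — so at least 3 tests are needed, and 3 is optimal.

3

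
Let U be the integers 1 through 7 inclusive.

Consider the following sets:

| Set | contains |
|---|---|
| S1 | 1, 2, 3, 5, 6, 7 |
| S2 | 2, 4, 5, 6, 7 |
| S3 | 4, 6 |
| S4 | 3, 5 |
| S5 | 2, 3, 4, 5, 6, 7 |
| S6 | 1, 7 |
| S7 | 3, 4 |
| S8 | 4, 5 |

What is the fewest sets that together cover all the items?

Take {S1, S2}. Their union is {1, 2, 3, 4, 5, 6, 7}, which is all 7 items.
No single set has all 7 items (the largest, S1, has 6), so 2 is optimal.

2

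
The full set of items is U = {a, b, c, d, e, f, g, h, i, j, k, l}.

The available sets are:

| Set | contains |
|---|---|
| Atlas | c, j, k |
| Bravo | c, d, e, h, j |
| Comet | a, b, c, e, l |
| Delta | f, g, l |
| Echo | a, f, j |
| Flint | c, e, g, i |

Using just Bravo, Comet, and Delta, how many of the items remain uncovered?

Union of Bravo, Comet, Delta = {a, b, c, d, e, f, g, h, j, l}.
Not covered: i, k — 2 items.

2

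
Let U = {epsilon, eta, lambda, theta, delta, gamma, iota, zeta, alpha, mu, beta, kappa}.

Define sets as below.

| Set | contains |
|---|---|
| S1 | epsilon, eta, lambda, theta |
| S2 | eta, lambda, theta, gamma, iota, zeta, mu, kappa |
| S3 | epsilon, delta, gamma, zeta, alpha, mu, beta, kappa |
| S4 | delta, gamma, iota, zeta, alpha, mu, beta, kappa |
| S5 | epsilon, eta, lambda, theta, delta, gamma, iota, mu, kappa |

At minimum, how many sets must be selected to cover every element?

S2 and S3 together: S2 ∪ S3 = {epsilon, eta, lambda, theta, delta, gamma, iota, zeta, alpha, mu, beta, kappa} — every element is covered.
No single set has all 12 elements (the largest, S5, has 9), so 2 is optimal.

2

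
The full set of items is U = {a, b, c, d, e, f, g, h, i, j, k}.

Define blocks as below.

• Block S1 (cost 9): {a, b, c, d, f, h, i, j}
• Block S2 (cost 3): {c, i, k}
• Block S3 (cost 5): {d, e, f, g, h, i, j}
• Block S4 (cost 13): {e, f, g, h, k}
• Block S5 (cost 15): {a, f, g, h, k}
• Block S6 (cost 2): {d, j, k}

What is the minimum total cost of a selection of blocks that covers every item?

S1, S3, S6 together cover every item (S1 ∪ S3 ∪ S6 = {a, b, c, d, e, f, g, h, i, j, k}); total cost 9 + 5 + 2 = 16.
No covering selection has total cost below 16.

16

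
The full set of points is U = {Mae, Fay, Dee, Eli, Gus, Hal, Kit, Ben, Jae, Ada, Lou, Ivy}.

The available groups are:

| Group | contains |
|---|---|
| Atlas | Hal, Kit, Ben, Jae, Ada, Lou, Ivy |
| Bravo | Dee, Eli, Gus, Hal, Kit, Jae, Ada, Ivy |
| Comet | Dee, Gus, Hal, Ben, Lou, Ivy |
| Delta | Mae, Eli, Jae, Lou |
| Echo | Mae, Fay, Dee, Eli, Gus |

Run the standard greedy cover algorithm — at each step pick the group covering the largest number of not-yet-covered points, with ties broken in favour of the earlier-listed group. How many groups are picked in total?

Greedy: pick Bravo (covers 8 new) → pick Atlas (covers 2 new) → pick Echo (covers 2 new). Total picks: 3.
(The true minimum cover uses only 2 groups, so greedy is not optimal here.)

3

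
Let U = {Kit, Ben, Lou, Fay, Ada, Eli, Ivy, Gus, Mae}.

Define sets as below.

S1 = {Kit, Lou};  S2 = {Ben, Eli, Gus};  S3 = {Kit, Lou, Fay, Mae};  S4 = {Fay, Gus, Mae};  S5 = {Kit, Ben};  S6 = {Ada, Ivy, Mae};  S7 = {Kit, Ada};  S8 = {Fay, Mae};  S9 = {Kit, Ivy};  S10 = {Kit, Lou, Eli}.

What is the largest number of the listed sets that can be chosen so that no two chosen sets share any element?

3

S2, S7, S8 are pairwise disjoint (S2={Ben,Eli,Gus}; S7={Kit,Ada}; S8={Fay,Mae}).
Every remaining set overlaps one of these, and no 4 of the listed sets are pairwise disjoint, so 3 is the maximum.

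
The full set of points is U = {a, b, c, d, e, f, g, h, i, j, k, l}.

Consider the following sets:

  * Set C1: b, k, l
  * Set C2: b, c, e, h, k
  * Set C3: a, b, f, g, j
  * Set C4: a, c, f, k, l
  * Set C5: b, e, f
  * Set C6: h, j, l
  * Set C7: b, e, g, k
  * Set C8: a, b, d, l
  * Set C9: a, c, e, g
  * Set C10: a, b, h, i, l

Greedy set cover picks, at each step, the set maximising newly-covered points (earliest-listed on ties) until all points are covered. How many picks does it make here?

Greedy: pick C2 (covers 5 new) → pick C3 (covers 4 new) → pick C8 (covers 2 new) → pick C10 (covers 1 new). Total picks: 4.

4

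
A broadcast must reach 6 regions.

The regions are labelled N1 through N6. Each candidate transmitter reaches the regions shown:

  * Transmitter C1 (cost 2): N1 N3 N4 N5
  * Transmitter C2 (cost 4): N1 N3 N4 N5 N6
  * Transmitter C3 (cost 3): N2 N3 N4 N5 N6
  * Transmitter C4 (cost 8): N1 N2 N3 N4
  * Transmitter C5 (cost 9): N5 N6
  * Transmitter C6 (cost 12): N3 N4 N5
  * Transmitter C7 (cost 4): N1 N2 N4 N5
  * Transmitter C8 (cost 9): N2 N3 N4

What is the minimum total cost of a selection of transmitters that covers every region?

5

C1, C3 together cover every region (C1 ∪ C3 = {N1, N2, N3, N4, N5, N6}); total cost 2 + 3 = 5.
No covering selection has total cost below 5.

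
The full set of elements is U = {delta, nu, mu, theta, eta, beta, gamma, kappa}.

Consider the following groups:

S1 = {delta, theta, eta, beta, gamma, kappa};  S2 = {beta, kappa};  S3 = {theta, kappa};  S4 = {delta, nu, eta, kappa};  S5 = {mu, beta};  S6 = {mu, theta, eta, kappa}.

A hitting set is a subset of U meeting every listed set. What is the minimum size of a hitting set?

H = {beta, kappa} meets every group (each contains at least one member of H), and |H| = 2.
The groups S3, S5 are pairwise disjoint, so any hitting set needs a separate element for each — at least 2. Hence 2 is optimal.

2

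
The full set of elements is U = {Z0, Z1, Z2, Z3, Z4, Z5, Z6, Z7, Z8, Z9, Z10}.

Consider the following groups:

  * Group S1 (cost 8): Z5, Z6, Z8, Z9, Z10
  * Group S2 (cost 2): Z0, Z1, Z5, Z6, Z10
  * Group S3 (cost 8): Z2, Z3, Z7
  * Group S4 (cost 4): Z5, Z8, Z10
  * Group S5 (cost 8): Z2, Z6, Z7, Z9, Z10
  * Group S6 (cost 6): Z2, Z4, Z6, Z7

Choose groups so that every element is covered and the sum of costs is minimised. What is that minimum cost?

S1, S2, S3, S6 together cover every element (S1 ∪ S2 ∪ S3 ∪ S6 = {Z0, Z1, Z2, Z3, Z4, Z5, Z6, Z7, Z8, Z9, Z10}); total cost 8 + 2 + 8 + 6 = 24.
No covering selection has total cost below 24.

24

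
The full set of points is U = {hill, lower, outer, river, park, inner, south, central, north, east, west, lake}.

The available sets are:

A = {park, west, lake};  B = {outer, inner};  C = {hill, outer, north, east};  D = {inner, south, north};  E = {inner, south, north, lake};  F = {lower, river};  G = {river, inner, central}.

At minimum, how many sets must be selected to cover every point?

A, C, E, F, and G cover everything between them: the union {hill, lower, outer, river, park, inner, south, central, north, east, west, lake} is all of U.
No 4 of the 7 sets cover everything (all 35 combinations miss at least one point), so 5 is optimal.

5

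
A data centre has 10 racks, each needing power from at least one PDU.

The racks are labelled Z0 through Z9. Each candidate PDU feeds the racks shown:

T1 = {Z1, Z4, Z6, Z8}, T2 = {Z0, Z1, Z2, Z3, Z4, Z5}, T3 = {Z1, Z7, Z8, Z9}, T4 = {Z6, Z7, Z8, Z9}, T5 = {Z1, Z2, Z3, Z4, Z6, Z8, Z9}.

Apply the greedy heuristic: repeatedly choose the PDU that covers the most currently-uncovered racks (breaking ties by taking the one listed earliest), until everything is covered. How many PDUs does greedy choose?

Greedy: pick T5 (covers 7 new) → pick T2 (covers 2 new) → pick T3 (covers 1 new). Total picks: 3.
(The true minimum cover uses only 2 PDUs, so greedy is not optimal here.)

3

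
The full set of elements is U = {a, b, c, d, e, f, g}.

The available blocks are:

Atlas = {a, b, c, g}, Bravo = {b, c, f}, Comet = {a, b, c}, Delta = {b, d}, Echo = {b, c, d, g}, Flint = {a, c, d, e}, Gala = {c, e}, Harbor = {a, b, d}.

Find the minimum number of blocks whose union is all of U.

3

Take {Atlas, Bravo, Flint}. Their union is {a, b, c, d, e, f, g}, which is all 7 elements.
Only Bravo contains f, so Bravo is forced; the remaining 4 elements need at least 2 more blocks (each remaining block adds at most 3) — so at least 3 blocks are needed, and 3 is optimal.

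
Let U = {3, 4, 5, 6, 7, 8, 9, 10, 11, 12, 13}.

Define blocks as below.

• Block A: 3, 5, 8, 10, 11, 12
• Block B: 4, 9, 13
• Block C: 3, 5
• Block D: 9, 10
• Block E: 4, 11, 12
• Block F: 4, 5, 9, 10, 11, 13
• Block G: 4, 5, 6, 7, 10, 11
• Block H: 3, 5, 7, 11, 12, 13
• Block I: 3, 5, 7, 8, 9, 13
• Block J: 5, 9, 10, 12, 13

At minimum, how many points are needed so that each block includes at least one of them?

3

Take T = {4, 5, 10}. Each listed block contains at least one of these, so T is a hitting set of size 3.
The blocks C, D, E are pairwise disjoint, so any hitting set needs a separate point for each — at least 3. Hence 3 is optimal.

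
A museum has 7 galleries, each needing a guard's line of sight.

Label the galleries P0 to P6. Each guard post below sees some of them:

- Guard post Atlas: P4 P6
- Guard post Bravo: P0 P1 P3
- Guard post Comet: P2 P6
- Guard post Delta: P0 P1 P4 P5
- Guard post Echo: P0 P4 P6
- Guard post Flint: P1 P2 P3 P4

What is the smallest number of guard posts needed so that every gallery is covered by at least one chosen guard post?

Take {Delta, Echo, Flint}. Their union is {P0, P1, P2, P3, P4, P5, P6}, which is all 7 galleries.
Only Delta contains P5, so Delta is forced; the remaining 3 galleries need at least 2 more guard posts (each remaining guard post adds at most 2) — so at least 3 guard posts are needed, and 3 is optimal.

3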